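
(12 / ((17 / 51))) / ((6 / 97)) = 582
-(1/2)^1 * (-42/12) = 7/4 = 1.75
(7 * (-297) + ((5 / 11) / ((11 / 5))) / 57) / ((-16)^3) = 7169419 / 14125056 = 0.51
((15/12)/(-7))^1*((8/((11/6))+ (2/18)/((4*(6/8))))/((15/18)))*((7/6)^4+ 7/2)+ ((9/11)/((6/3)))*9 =-350453/256608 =-1.37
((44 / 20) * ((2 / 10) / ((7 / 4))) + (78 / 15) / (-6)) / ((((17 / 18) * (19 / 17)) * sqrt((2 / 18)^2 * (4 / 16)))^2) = -594864 / 3325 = -178.91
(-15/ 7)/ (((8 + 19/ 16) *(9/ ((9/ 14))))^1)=-40/ 2401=-0.02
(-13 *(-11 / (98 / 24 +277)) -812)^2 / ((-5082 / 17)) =-63682381357600 / 28909284789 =-2202.83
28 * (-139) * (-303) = 1179276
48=48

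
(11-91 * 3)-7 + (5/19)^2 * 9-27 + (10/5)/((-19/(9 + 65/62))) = -3317398/11191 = -296.43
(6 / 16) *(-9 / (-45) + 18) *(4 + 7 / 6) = 2821 / 80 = 35.26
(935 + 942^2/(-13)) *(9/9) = -875209/13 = -67323.77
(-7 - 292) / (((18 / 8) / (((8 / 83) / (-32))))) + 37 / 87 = 0.83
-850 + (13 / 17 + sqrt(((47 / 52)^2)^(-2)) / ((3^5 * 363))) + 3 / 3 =-2809790034052 / 3312512577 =-848.24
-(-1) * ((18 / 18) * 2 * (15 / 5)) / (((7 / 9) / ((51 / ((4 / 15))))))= 20655 / 14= 1475.36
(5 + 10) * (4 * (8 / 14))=34.29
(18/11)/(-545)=-18/5995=-0.00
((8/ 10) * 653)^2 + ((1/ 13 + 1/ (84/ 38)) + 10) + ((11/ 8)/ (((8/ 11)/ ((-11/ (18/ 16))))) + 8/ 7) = 44700192163/ 163800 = 272894.95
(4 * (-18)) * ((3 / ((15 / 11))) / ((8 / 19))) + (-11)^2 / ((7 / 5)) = -289.77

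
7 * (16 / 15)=112 / 15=7.47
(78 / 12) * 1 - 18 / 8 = 17 / 4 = 4.25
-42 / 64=-21 / 32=-0.66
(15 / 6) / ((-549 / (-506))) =1265 / 549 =2.30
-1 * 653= -653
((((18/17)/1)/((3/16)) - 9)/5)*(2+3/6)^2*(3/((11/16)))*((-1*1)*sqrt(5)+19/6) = -10830/187+3420*sqrt(5)/187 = -17.02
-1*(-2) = 2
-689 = -689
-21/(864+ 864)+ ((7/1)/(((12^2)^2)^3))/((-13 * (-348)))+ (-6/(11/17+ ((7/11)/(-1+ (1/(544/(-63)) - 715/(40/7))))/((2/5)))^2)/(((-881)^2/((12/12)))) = -12493096336194337222378327827209/1026381438146866953879797467447296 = -0.01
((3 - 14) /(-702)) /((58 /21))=77 /13572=0.01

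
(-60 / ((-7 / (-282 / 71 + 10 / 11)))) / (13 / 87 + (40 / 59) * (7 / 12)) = -48.18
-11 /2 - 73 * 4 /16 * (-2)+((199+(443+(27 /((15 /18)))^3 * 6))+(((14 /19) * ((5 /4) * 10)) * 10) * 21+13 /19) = 490867942 /2375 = 206681.24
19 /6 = 3.17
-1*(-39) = 39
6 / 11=0.55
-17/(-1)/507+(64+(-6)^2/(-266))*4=17228093/67431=255.49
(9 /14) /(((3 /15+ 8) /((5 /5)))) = 45 /574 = 0.08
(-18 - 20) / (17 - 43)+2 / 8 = 89 / 52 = 1.71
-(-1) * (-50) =-50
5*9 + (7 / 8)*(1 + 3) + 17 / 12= 599 / 12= 49.92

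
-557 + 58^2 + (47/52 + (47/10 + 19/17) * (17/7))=5136099/1820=2822.03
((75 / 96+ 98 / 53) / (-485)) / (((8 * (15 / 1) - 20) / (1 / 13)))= -4461 / 1069328000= -0.00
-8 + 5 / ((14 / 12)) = -3.71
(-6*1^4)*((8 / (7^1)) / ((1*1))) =-48 / 7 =-6.86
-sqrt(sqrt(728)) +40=-2^(3 / 4) * 91^(1 / 4) +40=34.81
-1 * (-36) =36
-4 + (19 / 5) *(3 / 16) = -3.29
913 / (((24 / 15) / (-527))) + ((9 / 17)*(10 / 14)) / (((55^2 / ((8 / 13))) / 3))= -2251630304197 / 7487480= -300719.37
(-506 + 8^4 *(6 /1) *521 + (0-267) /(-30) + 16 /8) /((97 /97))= 128036009 /10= 12803600.90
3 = 3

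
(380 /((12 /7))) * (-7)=-4655 /3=-1551.67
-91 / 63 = -13 / 9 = -1.44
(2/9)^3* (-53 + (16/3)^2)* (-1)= 1768/6561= 0.27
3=3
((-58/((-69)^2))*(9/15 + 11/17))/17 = -0.00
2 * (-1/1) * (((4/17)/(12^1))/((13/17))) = -2/39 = -0.05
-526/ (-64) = 263/ 32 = 8.22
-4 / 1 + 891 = 887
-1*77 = -77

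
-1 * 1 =-1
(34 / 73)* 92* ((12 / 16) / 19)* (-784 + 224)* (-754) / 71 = 990575040 / 98477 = 10058.95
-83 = -83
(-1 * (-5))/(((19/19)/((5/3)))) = 25/3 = 8.33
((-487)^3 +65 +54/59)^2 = 46438405008779248144/3481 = 13340535768106649.85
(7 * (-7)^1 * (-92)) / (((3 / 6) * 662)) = 4508 / 331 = 13.62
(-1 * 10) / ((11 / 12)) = -120 / 11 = -10.91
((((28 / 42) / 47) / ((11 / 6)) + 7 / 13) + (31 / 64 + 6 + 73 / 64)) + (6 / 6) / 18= 3981025 / 483912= 8.23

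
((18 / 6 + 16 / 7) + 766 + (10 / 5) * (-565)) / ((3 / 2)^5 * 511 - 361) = -80352 / 788347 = -0.10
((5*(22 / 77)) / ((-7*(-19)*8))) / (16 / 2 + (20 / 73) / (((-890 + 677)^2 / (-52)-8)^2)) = 153027434425 / 911798705556704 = 0.00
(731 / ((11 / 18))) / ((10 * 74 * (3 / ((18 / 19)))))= 19737 / 38665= 0.51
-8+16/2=0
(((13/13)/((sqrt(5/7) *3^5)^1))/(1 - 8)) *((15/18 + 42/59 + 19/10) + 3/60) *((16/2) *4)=-98984 *sqrt(35)/7526925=-0.08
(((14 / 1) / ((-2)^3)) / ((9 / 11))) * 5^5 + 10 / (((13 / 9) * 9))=-3127765 / 468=-6683.26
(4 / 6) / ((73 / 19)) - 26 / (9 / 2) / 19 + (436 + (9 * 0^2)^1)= 5440958 / 12483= 435.87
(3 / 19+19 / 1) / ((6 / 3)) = 182 / 19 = 9.58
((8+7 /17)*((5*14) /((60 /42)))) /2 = 7007 /34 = 206.09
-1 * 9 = -9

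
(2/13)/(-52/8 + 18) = 4/299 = 0.01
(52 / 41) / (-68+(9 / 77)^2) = -23716 / 1271287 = -0.02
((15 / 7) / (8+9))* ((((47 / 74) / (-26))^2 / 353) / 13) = 33135 / 2021506557616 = 0.00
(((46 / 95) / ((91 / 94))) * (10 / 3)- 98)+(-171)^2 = 151173389 / 5187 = 29144.67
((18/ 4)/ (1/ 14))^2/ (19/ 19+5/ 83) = 329427/ 88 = 3743.49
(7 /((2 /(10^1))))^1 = 35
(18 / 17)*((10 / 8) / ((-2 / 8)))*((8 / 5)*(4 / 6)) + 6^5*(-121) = -15995328 / 17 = -940901.65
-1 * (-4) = 4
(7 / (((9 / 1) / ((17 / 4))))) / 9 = 119 / 324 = 0.37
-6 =-6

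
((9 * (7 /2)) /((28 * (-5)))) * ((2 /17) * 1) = -0.03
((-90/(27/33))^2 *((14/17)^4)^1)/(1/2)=929667200/83521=11130.94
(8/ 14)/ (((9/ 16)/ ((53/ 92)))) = 0.59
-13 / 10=-1.30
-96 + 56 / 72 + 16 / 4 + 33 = -524 / 9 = -58.22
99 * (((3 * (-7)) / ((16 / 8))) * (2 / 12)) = -693 / 4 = -173.25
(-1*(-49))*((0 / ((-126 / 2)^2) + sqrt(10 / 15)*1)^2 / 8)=49 / 12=4.08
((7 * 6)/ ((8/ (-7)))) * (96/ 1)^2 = -338688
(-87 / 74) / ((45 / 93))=-899 / 370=-2.43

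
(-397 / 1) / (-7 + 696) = -397 / 689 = -0.58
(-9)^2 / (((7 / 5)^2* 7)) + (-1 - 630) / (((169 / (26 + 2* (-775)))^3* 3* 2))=77126.95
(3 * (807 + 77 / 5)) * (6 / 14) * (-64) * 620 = -293695488 / 7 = -41956498.29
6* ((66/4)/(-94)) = -99/94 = -1.05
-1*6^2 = -36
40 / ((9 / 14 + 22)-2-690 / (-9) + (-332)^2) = 336 / 926699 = 0.00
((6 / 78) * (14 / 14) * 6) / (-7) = -6 / 91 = -0.07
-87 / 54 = -29 / 18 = -1.61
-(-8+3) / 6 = 0.83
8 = 8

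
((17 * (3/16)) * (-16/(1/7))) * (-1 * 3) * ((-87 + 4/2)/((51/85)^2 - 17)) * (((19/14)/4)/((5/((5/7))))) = 265.17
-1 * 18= -18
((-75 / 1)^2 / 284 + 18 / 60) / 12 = 1.68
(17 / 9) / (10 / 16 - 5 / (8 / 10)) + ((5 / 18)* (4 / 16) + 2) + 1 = 8857 / 3240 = 2.73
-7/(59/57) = -399/59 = -6.76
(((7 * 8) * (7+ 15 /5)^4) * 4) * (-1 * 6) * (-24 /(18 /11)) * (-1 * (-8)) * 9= 14192640000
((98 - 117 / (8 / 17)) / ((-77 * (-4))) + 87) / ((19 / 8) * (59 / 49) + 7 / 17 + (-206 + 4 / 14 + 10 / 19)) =-481961543 / 1124897884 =-0.43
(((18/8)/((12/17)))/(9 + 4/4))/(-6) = -17/320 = -0.05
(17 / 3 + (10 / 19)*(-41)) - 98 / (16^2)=-118889 / 7296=-16.30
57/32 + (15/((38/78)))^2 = 10971777/11552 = 949.77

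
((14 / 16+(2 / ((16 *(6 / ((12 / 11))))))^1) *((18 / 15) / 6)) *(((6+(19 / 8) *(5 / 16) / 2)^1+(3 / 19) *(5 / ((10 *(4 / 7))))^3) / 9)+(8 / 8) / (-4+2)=-14283887 / 38522880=-0.37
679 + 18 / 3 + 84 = 769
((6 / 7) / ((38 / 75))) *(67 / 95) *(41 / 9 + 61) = 197650 / 2527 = 78.22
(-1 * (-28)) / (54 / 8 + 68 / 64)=448 / 125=3.58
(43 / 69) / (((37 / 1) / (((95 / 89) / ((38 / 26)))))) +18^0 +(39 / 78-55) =-24306629 / 454434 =-53.49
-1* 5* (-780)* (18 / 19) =70200 / 19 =3694.74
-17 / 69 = -0.25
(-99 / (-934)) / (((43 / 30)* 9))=165 / 20081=0.01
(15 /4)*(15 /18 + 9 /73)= 2095 /584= 3.59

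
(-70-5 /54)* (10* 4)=-75700 /27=-2803.70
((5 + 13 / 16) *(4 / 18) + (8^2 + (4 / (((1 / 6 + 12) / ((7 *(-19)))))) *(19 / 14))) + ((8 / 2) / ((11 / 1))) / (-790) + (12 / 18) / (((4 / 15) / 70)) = 1377461431 / 7612440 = 180.95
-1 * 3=-3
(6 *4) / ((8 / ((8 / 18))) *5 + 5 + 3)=12 / 49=0.24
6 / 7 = 0.86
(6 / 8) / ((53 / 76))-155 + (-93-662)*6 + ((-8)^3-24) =-276656 / 53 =-5219.92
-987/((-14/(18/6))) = 423/2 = 211.50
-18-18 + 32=-4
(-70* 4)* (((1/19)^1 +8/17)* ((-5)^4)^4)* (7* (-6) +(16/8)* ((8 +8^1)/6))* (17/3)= 794250488281250000/171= 4644739697551169.59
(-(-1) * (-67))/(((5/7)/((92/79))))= -43148/395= -109.24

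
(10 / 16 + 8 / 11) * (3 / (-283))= -357 / 24904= -0.01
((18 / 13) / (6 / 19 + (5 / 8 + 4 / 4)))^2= 7485696 / 14707225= 0.51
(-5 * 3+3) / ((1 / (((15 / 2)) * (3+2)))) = -450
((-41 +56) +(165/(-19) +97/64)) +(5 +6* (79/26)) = 491031/15808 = 31.06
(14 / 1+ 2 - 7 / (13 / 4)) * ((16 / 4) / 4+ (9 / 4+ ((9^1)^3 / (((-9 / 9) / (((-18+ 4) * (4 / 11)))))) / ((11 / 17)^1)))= 79461.05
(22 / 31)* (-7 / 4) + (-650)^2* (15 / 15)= 26194923 / 62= 422498.76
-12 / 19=-0.63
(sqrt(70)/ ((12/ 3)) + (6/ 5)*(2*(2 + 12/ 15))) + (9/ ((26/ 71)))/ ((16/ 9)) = sqrt(70)/ 4 + 213663/ 10400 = 22.64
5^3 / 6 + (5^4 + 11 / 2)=1954 / 3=651.33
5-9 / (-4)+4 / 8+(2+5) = 59 / 4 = 14.75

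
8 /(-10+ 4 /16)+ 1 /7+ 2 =361 /273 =1.32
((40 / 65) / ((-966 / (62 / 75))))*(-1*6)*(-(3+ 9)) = -1984 / 52325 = -0.04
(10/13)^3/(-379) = -0.00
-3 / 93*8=-8 / 31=-0.26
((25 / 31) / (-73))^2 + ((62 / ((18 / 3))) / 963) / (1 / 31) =4923249034 / 14795057241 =0.33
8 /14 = 0.57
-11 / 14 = -0.79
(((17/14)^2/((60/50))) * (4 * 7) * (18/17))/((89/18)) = 4590/623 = 7.37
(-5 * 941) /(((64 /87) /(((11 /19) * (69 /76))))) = -310685265 /92416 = -3361.81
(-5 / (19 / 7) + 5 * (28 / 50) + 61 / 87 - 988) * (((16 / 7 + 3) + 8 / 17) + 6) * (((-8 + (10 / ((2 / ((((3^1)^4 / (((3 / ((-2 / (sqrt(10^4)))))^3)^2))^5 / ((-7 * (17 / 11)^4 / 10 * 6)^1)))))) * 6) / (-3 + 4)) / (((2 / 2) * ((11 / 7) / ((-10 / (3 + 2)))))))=-14667430304246142569035291671752929687500000000000000000041744415876493 / 124231255966297269333153963088989257812500000000000000000000000000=-118065.54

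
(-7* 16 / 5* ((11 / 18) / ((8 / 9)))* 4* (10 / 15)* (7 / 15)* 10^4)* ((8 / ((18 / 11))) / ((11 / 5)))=-34496000 / 81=-425876.54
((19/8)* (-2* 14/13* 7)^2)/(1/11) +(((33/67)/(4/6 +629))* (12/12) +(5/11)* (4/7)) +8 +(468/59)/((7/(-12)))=576537317531051/97170894821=5933.23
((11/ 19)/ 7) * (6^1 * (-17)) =-1122/ 133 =-8.44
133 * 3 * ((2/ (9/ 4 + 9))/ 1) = 1064/ 15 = 70.93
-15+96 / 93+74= 1861 / 31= 60.03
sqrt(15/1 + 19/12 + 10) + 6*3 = sqrt(957)/6 + 18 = 23.16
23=23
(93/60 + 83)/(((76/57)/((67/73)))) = 339891/5840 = 58.20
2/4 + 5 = 11/2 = 5.50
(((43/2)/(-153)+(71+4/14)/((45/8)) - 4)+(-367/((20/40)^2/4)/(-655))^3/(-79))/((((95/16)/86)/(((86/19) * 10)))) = -1102478692822956992/2861056335094125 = -385.34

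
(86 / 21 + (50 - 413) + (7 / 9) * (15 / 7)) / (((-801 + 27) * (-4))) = -3751 / 32508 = -0.12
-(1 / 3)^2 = -0.11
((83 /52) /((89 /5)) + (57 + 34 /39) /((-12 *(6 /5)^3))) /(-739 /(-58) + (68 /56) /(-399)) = -0.21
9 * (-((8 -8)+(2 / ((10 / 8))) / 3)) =-24 / 5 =-4.80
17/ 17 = 1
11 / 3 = 3.67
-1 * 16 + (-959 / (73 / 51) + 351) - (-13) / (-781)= -335.00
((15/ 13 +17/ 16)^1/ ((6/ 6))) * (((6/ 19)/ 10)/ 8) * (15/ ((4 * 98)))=4149/ 12393472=0.00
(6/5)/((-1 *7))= -6/35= -0.17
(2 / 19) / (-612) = -1 / 5814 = -0.00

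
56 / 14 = 4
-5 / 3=-1.67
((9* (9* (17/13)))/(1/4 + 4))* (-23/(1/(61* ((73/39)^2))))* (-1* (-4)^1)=-1076628528/2197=-490044.85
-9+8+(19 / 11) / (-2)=-1.86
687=687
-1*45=-45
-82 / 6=-41 / 3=-13.67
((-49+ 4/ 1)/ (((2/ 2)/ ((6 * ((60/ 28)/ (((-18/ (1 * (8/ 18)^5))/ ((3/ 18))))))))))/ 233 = 12800/ 32102973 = 0.00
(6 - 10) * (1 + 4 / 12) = -16 / 3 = -5.33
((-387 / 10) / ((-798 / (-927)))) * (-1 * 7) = 119583 / 380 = 314.69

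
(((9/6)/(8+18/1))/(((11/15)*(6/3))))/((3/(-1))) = -15/1144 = -0.01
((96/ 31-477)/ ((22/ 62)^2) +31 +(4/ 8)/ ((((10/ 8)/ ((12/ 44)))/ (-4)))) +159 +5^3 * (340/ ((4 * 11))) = -1578044/ 605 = -2608.34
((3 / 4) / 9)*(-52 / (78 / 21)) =-7 / 6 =-1.17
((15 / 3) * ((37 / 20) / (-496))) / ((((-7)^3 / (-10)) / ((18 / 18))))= -185 / 340256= -0.00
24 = 24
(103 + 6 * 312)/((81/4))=7900/81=97.53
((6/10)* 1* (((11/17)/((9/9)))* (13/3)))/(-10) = -143/850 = -0.17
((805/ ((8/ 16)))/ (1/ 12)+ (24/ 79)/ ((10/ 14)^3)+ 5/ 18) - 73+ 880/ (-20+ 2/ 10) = 19203.67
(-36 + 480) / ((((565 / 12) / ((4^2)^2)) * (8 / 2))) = 340992 / 565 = 603.53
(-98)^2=9604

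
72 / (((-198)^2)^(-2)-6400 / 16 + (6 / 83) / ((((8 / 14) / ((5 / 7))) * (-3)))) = -9184834809216 / 51030702435157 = -0.18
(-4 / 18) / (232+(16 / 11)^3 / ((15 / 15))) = -1331 / 1407996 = -0.00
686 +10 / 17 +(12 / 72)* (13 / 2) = 140285 / 204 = 687.67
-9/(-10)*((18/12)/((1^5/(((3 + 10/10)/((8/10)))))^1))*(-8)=-54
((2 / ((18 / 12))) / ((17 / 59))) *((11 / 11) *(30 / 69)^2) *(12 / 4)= 23600 / 8993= 2.62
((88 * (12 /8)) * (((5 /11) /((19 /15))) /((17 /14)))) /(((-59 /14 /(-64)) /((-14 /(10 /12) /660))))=-3161088 /209627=-15.08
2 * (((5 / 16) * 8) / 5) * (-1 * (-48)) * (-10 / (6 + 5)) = -480 / 11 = -43.64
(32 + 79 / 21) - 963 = -927.24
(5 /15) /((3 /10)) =10 /9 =1.11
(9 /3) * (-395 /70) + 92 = 1051 /14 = 75.07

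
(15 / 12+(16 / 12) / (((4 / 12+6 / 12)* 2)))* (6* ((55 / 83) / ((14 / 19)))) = 25707 / 2324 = 11.06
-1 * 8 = -8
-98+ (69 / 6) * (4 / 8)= -369 / 4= -92.25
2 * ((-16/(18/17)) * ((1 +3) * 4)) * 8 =-34816/9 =-3868.44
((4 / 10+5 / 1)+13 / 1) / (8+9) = 92 / 85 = 1.08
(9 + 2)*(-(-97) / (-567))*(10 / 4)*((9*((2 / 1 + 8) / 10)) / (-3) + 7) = -18.82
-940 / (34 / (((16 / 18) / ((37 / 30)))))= -37600 / 1887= -19.93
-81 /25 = -3.24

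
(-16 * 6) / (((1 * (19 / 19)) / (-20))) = 1920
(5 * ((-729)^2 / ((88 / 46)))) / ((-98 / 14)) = -61115715 / 308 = -198427.65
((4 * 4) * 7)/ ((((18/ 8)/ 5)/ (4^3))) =143360/ 9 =15928.89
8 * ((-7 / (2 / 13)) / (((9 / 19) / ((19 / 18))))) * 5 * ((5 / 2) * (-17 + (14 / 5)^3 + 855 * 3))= -10553186644 / 405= -26057250.97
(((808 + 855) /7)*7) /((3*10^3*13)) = 1663 /39000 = 0.04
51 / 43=1.19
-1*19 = -19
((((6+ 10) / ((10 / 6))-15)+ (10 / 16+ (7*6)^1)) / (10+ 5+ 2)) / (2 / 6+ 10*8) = 4467 / 163880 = 0.03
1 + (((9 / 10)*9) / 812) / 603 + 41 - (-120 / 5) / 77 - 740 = -4175273741 / 5984440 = -697.69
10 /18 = 5 /9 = 0.56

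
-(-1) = 1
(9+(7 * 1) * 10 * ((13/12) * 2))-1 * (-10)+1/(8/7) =4117/24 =171.54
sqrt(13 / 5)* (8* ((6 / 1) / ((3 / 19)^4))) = 2085136* sqrt(65) / 135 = 124525.21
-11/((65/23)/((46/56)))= -3.20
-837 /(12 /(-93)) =25947 /4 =6486.75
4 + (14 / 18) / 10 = 367 / 90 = 4.08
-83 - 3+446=360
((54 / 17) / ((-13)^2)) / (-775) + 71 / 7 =10.14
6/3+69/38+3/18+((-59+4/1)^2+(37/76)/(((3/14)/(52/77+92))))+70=2075078/627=3309.53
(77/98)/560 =11/7840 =0.00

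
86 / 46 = 43 / 23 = 1.87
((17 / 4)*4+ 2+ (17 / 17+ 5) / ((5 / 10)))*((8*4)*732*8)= 5809152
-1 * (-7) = 7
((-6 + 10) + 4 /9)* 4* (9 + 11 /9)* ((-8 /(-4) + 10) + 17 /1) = 426880 /81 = 5270.12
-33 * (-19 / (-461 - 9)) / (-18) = 209 / 2820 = 0.07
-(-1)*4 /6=2 /3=0.67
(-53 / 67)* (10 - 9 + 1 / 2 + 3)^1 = -477 / 134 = -3.56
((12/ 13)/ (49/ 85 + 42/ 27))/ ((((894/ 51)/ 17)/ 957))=1269470070/ 3159247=401.83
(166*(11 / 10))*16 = 14608 / 5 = 2921.60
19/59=0.32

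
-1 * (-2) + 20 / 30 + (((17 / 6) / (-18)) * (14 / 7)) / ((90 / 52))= 3019 / 1215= 2.48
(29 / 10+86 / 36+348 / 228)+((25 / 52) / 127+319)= 1839710863 / 5646420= 325.82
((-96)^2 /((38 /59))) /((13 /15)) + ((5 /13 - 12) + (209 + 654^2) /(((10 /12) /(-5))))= -2551051.17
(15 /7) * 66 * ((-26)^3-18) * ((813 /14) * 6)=-42482648340 /49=-866992823.27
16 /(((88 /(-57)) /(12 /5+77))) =-45258 /55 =-822.87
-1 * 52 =-52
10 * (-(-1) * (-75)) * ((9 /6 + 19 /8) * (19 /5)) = -44175 /4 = -11043.75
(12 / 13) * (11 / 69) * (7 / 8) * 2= 77 / 299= 0.26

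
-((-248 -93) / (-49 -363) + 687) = -283385 / 412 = -687.83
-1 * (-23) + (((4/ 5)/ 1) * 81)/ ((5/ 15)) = 1087/ 5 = 217.40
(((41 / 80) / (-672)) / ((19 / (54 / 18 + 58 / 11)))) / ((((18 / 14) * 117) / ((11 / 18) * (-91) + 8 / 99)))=210371 / 1716194304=0.00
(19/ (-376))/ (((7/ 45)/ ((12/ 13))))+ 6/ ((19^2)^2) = -334222041/ 1114765834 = -0.30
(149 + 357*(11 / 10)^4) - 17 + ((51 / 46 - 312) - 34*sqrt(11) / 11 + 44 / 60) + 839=816632753 / 690000 - 34*sqrt(11) / 11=1173.27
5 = 5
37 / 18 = 2.06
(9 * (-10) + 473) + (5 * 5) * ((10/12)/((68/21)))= 52963/136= 389.43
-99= -99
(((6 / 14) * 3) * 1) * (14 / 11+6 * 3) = 1908 / 77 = 24.78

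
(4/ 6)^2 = 4/ 9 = 0.44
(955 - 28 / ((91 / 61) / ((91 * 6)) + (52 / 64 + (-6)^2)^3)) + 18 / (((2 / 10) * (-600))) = 142820939745359 / 149574303500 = 954.85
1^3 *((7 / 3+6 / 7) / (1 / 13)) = 871 / 21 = 41.48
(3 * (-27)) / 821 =-81 / 821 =-0.10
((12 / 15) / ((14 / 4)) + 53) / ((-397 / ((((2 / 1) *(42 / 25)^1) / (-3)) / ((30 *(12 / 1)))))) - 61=-61.00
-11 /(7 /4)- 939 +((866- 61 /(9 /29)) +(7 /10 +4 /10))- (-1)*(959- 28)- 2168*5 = -6415757 /630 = -10183.74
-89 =-89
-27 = -27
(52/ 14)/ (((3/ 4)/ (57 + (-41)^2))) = 180752/ 21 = 8607.24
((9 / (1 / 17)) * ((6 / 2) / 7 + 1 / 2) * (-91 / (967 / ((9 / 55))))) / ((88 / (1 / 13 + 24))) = -5603013 / 9360560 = -0.60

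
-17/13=-1.31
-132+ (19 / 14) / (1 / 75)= -423 / 14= -30.21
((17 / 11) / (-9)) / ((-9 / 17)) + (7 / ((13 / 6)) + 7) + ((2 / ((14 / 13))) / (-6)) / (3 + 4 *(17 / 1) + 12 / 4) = 126611167 / 11999988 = 10.55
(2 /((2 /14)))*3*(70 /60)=49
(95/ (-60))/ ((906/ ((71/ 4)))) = -1349/ 43488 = -0.03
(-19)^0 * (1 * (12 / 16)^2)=9 / 16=0.56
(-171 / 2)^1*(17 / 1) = -2907 / 2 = -1453.50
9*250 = 2250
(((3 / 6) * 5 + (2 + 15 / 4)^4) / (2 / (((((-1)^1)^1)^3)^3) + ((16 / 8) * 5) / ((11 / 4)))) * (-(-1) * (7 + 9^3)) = 492789.53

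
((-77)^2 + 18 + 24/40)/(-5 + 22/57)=-1695066/1315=-1289.02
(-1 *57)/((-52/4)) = 57/13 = 4.38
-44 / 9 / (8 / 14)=-77 / 9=-8.56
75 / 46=1.63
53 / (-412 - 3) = -53 / 415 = -0.13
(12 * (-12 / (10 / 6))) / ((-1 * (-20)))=-108 / 25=-4.32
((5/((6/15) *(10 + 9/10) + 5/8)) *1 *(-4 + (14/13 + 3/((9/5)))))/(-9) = 49000/349947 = 0.14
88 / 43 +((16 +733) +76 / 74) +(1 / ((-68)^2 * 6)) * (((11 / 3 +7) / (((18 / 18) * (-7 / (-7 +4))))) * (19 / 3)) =21785597872 / 28967337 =752.07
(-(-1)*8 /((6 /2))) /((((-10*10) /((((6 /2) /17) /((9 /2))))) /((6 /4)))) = -0.00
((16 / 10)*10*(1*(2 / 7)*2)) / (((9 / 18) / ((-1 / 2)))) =-64 / 7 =-9.14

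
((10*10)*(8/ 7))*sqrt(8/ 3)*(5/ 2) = 4000*sqrt(6)/ 21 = 466.57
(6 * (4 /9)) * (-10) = -80 /3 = -26.67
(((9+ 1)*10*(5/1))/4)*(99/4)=12375/4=3093.75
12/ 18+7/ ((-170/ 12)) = 44/ 255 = 0.17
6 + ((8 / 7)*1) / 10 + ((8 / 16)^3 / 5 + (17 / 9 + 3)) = 27791 / 2520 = 11.03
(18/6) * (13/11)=39/11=3.55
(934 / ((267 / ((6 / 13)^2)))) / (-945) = -3736 / 4737915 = -0.00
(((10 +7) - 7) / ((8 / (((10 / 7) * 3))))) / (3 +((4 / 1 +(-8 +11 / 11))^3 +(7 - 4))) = -25 / 98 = -0.26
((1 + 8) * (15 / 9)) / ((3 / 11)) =55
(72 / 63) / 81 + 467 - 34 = 245519 / 567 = 433.01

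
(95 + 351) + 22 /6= 1349 /3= 449.67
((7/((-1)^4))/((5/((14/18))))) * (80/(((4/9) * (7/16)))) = 448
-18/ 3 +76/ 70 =-172/ 35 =-4.91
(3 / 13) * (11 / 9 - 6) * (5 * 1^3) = -215 / 39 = -5.51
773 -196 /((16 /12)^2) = 2651 /4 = 662.75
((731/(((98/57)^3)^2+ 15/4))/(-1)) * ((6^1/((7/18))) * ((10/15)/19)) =-380019076128288/28404713625337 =-13.38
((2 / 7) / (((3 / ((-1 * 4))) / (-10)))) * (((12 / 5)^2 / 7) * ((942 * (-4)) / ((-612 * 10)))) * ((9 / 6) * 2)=120576 / 20825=5.79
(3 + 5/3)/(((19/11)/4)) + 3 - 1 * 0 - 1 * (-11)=1414/57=24.81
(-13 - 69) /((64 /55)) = -2255 /32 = -70.47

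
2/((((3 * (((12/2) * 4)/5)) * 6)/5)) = 0.12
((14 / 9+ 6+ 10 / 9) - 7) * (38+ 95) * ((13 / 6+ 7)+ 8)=68495 / 18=3805.28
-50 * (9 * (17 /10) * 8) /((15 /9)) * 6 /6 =-3672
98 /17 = 5.76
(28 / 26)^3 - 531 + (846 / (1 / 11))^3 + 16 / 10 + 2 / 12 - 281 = 53117846037120401 / 65910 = 805914823807.02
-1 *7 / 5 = -7 / 5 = -1.40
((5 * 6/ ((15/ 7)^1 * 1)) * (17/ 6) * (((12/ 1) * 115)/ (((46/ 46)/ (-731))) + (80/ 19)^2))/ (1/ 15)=-216677092100/ 361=-600213551.52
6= 6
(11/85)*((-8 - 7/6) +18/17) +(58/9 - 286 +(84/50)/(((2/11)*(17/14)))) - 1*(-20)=-32902051/130050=-253.00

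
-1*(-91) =91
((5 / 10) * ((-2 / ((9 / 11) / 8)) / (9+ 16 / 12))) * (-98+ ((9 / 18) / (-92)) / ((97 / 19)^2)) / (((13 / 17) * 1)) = 10575688321 / 87212021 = 121.26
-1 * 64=-64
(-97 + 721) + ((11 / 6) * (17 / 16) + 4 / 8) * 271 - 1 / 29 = 3583985 / 2784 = 1287.35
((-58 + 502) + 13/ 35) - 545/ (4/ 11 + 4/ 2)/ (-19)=7893007/ 17290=456.51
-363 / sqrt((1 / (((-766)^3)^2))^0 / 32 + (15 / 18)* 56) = -1452* sqrt(26898) / 4483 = -53.12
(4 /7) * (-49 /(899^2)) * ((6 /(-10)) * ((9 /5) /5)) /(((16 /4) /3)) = 567 /101025125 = 0.00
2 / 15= 0.13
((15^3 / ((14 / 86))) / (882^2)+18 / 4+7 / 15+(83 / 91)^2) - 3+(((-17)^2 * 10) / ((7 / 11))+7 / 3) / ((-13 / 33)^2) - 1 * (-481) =5072275129889 / 170422980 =29762.86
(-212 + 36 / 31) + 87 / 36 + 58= -55957 / 372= -150.42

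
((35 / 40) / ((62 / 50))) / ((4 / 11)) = 1925 / 992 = 1.94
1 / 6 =0.17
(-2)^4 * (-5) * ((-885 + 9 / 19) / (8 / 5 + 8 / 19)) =70025 / 2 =35012.50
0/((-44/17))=0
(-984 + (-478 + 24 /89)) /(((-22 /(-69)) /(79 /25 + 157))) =-1633720452 /2225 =-734256.38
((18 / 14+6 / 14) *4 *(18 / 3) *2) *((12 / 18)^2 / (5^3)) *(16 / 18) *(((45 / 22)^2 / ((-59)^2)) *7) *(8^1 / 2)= 18432 / 2106005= 0.01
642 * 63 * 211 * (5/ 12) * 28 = 99564570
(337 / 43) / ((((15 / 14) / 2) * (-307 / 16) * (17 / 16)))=-2415616 / 3366255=-0.72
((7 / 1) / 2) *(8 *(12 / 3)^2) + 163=611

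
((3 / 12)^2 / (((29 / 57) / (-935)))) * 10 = -266475 / 232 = -1148.60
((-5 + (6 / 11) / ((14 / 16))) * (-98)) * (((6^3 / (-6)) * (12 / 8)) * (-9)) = 2292948 / 11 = 208449.82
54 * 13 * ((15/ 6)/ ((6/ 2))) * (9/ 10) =1053/ 2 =526.50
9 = 9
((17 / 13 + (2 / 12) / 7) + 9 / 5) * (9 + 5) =8549 / 195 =43.84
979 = 979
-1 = -1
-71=-71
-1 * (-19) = 19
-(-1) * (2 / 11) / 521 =2 / 5731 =0.00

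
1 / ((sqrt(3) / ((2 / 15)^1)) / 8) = 0.62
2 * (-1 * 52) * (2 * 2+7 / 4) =-598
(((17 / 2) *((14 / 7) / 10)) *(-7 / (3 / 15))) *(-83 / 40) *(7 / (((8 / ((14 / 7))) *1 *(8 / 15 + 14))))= 207417 / 13952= 14.87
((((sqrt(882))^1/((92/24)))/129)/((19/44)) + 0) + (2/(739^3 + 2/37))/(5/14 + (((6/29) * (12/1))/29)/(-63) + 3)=871276/590001425399055 + 1848 * sqrt(2)/18791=0.14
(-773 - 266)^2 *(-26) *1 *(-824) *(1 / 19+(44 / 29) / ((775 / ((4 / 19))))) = 1226777306.21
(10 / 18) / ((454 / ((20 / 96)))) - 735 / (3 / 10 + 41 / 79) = -897.45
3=3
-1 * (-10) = 10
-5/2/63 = -5/126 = -0.04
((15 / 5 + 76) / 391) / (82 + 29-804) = -79 / 270963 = -0.00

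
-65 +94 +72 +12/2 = 107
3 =3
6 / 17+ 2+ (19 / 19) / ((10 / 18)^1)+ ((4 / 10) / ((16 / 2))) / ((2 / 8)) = 74 / 17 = 4.35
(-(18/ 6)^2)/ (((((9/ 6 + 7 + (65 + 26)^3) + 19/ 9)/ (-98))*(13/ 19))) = 301644/ 176338097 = 0.00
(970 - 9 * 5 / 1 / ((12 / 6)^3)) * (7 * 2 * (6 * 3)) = 486045 / 2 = 243022.50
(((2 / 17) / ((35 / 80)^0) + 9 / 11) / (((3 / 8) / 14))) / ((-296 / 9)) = -7350 / 6919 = -1.06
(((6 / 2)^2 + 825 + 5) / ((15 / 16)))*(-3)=-13424 / 5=-2684.80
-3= -3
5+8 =13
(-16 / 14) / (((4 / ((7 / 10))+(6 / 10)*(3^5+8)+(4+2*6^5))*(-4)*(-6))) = -5 / 1649793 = -0.00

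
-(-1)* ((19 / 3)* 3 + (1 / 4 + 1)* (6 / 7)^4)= 19.67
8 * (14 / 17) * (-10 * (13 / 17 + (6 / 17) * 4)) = -41440 / 289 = -143.39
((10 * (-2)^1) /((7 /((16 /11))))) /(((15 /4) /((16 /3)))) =-5.91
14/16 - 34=-265/8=-33.12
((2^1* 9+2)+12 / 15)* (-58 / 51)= -6032 / 255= -23.65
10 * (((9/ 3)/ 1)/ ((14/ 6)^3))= 2.36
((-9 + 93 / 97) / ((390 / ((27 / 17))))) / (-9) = 6 / 1649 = 0.00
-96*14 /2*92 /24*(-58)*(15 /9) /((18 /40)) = 14940800 /27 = 553362.96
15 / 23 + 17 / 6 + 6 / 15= 2681 / 690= 3.89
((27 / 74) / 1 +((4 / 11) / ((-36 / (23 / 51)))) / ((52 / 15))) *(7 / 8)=0.32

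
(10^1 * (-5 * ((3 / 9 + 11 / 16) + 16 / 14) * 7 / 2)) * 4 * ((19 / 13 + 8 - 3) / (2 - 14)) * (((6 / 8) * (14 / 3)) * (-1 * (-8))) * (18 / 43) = 5343450 / 559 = 9558.94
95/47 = 2.02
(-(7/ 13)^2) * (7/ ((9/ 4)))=-1372/ 1521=-0.90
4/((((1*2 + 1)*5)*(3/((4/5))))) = 16/225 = 0.07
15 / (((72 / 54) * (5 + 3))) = 45 / 32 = 1.41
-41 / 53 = -0.77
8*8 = 64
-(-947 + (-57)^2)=-2302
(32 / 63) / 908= 8 / 14301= 0.00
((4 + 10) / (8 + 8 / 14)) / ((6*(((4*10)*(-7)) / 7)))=-49 / 7200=-0.01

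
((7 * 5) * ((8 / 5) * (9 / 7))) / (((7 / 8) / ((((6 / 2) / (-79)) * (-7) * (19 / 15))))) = 10944 / 395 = 27.71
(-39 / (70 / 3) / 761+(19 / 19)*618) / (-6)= -10973581 / 106540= -103.00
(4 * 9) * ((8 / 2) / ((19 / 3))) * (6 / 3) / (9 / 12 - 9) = -1152 / 209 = -5.51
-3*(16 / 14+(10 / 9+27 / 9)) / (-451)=331 / 9471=0.03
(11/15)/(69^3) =11/4927635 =0.00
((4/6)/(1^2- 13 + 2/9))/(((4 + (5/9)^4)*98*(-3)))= 6561/139557586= 0.00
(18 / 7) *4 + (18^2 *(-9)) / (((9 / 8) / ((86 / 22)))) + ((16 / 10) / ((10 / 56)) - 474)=-20380202 / 1925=-10587.12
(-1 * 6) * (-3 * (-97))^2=-508086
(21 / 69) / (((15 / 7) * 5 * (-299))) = -0.00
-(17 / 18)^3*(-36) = 4913 / 162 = 30.33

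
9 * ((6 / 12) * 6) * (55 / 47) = 31.60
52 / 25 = 2.08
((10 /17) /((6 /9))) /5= 3 /17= 0.18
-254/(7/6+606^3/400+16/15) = -9525/20863679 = -0.00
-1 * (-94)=94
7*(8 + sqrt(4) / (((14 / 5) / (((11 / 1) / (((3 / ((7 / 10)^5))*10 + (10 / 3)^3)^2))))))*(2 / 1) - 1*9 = 98534220433721731 / 956620924900000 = 103.00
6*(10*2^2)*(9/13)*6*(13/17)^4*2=56946240/83521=681.82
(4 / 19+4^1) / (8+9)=80 / 323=0.25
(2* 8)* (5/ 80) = 1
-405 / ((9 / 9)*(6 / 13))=-1755 / 2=-877.50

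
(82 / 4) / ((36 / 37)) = 1517 / 72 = 21.07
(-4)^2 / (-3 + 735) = 4 / 183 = 0.02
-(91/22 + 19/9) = -6.25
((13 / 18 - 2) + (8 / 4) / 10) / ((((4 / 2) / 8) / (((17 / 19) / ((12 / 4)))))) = -3298 / 2565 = -1.29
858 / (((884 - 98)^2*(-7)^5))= -0.00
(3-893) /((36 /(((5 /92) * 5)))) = -11125 /1656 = -6.72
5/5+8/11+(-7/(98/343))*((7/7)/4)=-387/88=-4.40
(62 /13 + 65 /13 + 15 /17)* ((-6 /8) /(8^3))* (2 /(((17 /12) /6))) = -31779 /240448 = -0.13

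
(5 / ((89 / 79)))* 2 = 790 / 89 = 8.88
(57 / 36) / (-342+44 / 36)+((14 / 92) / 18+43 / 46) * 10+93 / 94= 1243334771 / 119355372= 10.42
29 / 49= 0.59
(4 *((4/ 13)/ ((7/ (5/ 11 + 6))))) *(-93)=-105648/ 1001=-105.54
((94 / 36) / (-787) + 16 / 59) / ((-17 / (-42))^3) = 921502428 / 228125329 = 4.04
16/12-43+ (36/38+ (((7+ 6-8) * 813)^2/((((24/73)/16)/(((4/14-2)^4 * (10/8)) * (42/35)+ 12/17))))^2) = 11460264274011343943457567198031/94963566873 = 120680642601996885330.89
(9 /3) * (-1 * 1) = -3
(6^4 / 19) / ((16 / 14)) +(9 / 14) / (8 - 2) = 31809 / 532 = 59.79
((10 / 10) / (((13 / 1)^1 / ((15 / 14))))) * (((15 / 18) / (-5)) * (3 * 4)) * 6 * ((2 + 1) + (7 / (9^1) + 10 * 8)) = -580 / 7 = -82.86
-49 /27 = -1.81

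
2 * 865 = 1730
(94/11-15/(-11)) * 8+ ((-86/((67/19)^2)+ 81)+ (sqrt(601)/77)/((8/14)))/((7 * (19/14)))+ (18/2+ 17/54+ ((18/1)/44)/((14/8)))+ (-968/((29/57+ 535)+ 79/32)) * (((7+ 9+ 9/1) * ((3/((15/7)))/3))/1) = sqrt(601)/418+ 26318185074555607/347997925852038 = 75.69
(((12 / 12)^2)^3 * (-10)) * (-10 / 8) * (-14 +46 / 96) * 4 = -16225 / 24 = -676.04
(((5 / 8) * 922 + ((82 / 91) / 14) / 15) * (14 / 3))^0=1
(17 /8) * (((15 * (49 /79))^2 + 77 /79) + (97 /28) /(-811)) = 210884263679 /1133765024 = 186.00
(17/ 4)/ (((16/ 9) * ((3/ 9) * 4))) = 459/ 256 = 1.79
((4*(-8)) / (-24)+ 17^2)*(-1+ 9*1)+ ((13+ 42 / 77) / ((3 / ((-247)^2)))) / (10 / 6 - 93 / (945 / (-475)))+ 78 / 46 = 18552686659 / 2314950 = 8014.29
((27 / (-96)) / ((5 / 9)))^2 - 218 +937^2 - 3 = 22470355361 / 25600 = 877748.26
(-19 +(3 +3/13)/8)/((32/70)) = -33845/832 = -40.68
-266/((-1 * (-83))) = -266/83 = -3.20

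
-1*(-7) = 7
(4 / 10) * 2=4 / 5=0.80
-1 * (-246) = 246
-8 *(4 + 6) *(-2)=160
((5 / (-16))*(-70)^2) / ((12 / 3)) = -6125 / 16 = -382.81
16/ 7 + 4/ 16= 71/ 28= 2.54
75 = 75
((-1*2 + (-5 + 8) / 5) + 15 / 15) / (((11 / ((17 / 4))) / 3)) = -51 / 110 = -0.46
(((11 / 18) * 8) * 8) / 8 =44 / 9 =4.89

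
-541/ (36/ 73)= -39493/ 36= -1097.03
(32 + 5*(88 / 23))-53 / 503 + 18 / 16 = 4826593 / 92552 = 52.15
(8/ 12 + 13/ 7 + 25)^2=334084/ 441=757.56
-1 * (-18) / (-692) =-9 / 346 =-0.03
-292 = -292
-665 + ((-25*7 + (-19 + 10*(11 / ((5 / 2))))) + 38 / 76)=-1629 / 2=-814.50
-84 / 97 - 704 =-68372 / 97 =-704.87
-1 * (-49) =49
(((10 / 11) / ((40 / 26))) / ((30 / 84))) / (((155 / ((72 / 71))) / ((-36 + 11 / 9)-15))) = -326144 / 605275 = -0.54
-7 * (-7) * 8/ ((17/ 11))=4312/ 17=253.65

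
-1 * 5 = -5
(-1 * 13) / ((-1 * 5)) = 13 / 5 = 2.60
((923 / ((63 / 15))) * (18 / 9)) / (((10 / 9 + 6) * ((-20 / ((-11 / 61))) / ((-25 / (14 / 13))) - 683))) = -9899175 / 110154464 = -0.09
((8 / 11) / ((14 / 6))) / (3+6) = 8 / 231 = 0.03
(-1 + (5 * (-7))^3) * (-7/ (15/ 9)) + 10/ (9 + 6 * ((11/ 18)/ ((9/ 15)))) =61227153/ 340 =180079.86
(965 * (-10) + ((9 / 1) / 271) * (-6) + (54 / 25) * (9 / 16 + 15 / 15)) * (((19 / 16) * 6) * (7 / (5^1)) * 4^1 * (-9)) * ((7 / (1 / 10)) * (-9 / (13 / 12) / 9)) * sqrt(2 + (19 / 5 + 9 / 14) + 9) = -45061983099 * sqrt(75670) / 14092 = -879628987.61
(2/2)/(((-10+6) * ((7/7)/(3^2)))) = -9/4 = -2.25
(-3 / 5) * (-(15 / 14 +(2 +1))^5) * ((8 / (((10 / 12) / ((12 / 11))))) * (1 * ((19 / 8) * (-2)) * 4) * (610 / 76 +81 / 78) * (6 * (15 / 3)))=-436489079061852 / 12017005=-36322617.75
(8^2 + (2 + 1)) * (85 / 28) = 5695 / 28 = 203.39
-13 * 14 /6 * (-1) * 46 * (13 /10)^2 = 353717 /150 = 2358.11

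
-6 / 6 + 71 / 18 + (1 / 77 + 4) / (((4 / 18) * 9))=3431 / 693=4.95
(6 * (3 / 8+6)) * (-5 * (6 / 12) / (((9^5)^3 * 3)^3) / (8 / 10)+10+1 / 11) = 3557448126644006883093926481454878249982174276133 / 9216729527900624321741315738327424071083770144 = 385.98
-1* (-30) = 30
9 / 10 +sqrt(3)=2.63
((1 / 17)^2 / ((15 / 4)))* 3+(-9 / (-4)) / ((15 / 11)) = 9553 / 5780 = 1.65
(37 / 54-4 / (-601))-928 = -30094859 / 32454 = -927.31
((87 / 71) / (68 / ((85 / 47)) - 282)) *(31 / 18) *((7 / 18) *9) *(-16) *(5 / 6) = 157325 / 390429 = 0.40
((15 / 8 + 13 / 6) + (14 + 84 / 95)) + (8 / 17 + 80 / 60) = 267829 / 12920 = 20.73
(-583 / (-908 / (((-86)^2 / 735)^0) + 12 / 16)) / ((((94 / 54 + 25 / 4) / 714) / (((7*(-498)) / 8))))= -78358823928 / 3131827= -25020.16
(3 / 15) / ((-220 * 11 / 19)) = -19 / 12100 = -0.00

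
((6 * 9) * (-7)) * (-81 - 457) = 203364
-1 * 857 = -857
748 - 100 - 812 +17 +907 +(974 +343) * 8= 11296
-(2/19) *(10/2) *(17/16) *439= -37315/152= -245.49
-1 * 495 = -495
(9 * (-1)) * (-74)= 666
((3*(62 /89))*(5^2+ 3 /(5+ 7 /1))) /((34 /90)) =422685 /3026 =139.68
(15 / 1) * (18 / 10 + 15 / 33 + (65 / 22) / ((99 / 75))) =16309 / 242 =67.39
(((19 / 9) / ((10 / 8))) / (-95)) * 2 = -8 / 225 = -0.04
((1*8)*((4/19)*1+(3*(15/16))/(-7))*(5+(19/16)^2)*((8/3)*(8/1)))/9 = -222629/9576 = -23.25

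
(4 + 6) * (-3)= -30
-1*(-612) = 612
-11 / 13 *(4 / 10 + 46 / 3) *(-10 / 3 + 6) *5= -20768 / 117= -177.50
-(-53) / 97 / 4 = 53 / 388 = 0.14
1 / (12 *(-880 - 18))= -1 / 10776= -0.00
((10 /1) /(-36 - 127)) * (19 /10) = -19 /163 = -0.12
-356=-356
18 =18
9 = 9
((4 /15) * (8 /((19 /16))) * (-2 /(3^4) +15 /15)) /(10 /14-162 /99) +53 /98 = -218351753 /160625430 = -1.36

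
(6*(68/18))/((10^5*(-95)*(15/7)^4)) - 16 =-5771250040817/360703125000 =-16.00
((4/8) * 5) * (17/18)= 85/36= 2.36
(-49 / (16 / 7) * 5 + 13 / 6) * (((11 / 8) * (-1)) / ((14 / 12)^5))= 4491531 / 67228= 66.81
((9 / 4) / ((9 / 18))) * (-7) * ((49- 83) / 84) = 51 / 4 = 12.75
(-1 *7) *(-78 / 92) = 273 / 46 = 5.93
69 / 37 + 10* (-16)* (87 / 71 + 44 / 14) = -12818027 / 18389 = -697.05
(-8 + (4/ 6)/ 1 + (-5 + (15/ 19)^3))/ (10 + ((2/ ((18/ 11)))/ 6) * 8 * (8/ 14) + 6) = -7675227/ 10974400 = -0.70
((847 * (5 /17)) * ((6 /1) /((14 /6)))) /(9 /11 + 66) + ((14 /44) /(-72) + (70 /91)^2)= 2268782017 /222990768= 10.17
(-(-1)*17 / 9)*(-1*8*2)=-30.22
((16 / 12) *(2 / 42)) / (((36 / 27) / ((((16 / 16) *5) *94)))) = 22.38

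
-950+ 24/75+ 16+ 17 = -22917/25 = -916.68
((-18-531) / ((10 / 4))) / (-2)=549 / 5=109.80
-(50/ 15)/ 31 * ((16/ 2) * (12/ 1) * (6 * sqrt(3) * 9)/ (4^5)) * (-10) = 675 * sqrt(3)/ 124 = 9.43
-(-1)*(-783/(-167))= 783/167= 4.69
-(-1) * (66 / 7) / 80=33 / 280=0.12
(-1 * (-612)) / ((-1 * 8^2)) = -153 / 16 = -9.56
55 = 55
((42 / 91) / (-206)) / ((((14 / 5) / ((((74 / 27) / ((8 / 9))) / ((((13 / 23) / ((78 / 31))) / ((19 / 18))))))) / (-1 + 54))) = -4284785 / 6973512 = -0.61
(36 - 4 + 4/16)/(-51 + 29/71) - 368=-5296583/14368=-368.64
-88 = -88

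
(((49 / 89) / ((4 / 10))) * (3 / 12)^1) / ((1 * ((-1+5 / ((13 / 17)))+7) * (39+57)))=3185 / 11141376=0.00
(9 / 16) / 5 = 9 / 80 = 0.11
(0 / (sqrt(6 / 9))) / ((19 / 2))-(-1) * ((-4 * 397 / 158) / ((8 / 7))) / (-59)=2779 / 18644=0.15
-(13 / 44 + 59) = -2609 / 44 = -59.30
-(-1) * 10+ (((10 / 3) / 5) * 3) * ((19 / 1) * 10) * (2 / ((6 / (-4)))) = -1490 / 3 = -496.67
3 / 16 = 0.19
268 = 268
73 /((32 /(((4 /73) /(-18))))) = -1 /144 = -0.01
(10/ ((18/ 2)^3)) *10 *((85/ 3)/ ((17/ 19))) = 9500/ 2187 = 4.34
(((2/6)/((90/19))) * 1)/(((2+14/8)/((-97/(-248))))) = 1843/251100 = 0.01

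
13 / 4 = 3.25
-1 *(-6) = 6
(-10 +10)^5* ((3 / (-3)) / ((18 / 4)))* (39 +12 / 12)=0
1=1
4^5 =1024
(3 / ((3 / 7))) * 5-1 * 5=30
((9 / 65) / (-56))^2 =81 / 13249600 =0.00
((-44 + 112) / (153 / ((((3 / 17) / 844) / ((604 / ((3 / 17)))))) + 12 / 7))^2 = 0.00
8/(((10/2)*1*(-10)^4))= 1/6250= 0.00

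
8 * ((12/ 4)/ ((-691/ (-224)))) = 5376/ 691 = 7.78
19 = 19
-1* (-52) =52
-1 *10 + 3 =-7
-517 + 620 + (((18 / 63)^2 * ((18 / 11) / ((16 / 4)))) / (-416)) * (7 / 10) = 16496471 / 160160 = 103.00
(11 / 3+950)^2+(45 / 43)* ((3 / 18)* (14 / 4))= 1407876157 / 1548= 909480.72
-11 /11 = -1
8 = 8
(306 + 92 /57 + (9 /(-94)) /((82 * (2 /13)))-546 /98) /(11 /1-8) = 1857812557 /18452952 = 100.68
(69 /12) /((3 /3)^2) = 23 /4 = 5.75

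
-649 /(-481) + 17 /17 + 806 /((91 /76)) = 2274382 /3367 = 675.49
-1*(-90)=90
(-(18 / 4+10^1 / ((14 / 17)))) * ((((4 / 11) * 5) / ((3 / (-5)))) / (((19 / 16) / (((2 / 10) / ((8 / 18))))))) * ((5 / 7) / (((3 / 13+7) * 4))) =227175 / 481327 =0.47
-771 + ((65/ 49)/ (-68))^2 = -8559810479/ 11102224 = -771.00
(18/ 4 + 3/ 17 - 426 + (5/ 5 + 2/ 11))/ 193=-157133/ 72182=-2.18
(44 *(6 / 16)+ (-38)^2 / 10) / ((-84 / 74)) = -59533 / 420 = -141.75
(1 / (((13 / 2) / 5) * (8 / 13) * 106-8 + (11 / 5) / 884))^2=19536400 / 115237844089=0.00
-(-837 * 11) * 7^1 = 64449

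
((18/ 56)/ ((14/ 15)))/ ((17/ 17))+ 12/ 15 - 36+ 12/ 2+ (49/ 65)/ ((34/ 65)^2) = -14784323/ 566440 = -26.10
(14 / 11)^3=2744 / 1331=2.06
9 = 9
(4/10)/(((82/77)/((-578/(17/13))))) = -34034/205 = -166.02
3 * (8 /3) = 8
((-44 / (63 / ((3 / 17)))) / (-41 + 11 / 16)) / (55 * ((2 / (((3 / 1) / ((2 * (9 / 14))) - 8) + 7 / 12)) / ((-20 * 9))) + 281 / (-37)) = -1588928 / 3884493795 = -0.00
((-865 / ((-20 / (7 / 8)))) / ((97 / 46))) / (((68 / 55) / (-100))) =-38297875 / 26384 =-1451.56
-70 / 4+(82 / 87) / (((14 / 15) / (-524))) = -221945 / 406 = -546.66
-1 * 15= -15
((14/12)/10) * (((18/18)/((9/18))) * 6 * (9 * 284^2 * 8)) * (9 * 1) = 365855616/5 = 73171123.20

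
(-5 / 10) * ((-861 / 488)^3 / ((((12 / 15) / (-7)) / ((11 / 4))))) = -245736791685 / 3718856704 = -66.08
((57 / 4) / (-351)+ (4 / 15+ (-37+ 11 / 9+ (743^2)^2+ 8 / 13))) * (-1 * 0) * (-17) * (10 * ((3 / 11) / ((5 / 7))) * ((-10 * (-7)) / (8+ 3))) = 0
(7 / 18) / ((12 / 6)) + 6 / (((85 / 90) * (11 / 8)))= 32413 / 6732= 4.81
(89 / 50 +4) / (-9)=-289 / 450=-0.64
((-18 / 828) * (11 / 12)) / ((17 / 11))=-121 / 9384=-0.01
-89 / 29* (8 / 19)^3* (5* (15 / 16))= -213600 / 198911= -1.07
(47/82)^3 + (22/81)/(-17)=130834175/759233736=0.17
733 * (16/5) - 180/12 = 11653/5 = 2330.60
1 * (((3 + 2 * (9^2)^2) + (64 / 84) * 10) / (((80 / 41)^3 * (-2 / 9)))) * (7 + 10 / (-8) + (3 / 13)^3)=-577508768269449 / 12598476800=-45839.57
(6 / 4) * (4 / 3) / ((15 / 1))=2 / 15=0.13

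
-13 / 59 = -0.22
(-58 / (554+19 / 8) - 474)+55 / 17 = -35629241 / 75667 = -470.87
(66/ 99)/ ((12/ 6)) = 1/ 3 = 0.33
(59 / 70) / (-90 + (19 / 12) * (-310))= -177 / 121975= -0.00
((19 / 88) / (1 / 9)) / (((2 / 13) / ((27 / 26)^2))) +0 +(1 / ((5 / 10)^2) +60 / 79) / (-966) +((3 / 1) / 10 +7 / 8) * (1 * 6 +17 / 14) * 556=8253137739139 / 1746064320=4726.71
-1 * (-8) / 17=8 / 17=0.47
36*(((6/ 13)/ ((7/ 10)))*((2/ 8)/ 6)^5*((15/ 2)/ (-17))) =-25/ 19009536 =-0.00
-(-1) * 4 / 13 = 4 / 13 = 0.31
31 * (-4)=-124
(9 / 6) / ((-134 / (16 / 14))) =-6 / 469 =-0.01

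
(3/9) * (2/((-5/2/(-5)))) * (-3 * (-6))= 24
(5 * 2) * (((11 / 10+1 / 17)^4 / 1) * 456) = 85849893417 / 10440125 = 8223.07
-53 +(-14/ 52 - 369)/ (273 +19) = -411977/ 7592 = -54.26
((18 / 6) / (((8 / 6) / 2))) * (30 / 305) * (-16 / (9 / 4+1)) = -1728 / 793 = -2.18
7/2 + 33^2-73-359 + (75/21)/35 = 64739/98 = 660.60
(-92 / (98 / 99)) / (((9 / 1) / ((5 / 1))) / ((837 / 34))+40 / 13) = -13764465 / 466529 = -29.50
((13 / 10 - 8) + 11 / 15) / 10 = -179 / 300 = -0.60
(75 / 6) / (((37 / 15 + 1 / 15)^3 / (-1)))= -84375 / 109744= -0.77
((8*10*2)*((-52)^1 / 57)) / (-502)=4160 / 14307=0.29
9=9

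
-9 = -9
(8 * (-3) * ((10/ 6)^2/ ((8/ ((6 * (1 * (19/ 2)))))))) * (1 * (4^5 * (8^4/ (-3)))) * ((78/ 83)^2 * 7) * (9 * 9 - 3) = 2206043681587200/ 6889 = 320226982375.85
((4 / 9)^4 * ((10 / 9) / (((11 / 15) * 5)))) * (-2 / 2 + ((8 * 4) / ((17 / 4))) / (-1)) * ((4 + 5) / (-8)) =46400 / 408969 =0.11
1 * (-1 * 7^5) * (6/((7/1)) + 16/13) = -35091.54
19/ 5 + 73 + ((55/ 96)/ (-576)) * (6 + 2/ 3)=76.79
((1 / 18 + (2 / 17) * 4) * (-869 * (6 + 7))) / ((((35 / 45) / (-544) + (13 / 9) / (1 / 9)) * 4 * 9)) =-316316 / 24903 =-12.70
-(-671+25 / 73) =670.66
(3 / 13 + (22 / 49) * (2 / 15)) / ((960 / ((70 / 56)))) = 2777 / 7338240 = 0.00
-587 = -587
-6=-6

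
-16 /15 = -1.07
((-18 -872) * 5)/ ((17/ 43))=-191350/ 17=-11255.88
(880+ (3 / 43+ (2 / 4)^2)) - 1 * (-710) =273535 / 172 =1590.32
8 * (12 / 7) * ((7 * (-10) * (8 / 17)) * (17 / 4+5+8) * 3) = -397440 / 17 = -23378.82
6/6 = 1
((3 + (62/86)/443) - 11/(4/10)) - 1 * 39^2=-58880397/38098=-1545.50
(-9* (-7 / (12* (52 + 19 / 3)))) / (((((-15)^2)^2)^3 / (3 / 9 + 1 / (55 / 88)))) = 29 / 21624389648437500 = 0.00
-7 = -7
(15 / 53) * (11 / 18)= 55 / 318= 0.17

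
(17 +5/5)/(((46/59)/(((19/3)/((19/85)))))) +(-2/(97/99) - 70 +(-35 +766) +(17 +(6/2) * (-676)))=-1557039/2231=-697.91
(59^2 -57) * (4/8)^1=1712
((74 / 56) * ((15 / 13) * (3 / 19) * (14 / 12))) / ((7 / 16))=1110 / 1729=0.64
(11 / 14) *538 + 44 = 3267 / 7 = 466.71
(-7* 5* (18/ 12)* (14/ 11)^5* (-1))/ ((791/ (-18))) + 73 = 1255903459/ 18198763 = 69.01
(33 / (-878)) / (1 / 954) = -35.86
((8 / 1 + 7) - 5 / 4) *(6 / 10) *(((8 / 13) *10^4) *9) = 5940000 / 13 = 456923.08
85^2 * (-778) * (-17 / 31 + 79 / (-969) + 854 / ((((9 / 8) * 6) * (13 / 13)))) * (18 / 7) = -22506756943000 / 12369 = -1819610068.96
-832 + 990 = 158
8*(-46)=-368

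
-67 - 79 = -146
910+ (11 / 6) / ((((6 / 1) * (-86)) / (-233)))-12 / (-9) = 2824051 / 3096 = 912.16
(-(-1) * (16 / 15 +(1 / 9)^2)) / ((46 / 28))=266 / 405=0.66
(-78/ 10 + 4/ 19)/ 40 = -721/ 3800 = -0.19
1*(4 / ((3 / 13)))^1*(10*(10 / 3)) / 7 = 5200 / 63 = 82.54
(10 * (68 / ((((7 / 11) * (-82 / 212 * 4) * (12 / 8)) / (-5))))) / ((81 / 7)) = 1982200 / 9963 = 198.96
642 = 642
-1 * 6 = -6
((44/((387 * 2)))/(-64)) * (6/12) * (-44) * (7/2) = 847/12384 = 0.07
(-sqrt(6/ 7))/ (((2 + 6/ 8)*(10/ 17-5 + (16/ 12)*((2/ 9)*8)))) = 1836*sqrt(42)/ 72149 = 0.16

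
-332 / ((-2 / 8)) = 1328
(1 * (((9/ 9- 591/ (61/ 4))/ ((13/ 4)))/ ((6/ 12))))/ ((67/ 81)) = -1492344/ 53131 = -28.09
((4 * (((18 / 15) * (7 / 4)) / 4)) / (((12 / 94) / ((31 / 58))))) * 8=10199 / 145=70.34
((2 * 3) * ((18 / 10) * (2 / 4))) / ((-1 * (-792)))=3 / 440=0.01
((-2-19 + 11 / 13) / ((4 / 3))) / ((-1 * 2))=393 / 52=7.56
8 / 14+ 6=46 / 7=6.57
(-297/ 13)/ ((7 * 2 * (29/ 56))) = -1188/ 377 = -3.15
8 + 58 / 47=434 / 47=9.23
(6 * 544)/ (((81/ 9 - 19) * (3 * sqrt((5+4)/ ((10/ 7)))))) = -544 * sqrt(70)/ 105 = -43.35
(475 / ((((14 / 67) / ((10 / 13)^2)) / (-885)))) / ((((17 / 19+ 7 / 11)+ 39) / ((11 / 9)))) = -35897.05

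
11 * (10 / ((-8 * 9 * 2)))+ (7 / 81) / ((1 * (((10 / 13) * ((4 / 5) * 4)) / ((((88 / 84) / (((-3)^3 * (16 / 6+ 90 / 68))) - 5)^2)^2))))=18905375107246637833 / 885505106780665056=21.35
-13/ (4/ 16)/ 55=-52/ 55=-0.95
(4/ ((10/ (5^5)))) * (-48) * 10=-600000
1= 1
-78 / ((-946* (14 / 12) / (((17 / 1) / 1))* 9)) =442 / 3311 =0.13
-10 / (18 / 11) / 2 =-55 / 18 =-3.06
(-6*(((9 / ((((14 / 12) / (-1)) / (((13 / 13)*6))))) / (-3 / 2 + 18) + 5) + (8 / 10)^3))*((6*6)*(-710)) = 799097616 / 1925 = 415115.64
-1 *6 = -6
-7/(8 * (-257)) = 7/2056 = 0.00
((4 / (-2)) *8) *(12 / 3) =-64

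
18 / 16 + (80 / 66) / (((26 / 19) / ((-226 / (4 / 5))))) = -854939 / 3432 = -249.11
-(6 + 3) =-9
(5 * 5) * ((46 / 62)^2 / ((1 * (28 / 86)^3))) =1051480075 / 2636984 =398.74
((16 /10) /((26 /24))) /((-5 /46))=-13.59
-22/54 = -11/27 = -0.41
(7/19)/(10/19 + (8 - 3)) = 1/15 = 0.07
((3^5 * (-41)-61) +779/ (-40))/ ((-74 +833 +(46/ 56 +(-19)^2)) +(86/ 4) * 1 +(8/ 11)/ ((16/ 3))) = -30933903/ 3518770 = -8.79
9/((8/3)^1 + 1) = 27/11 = 2.45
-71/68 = -1.04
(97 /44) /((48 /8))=97 /264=0.37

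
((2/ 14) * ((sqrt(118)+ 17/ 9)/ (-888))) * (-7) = 0.01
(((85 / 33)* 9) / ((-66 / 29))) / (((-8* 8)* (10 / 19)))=9367 / 30976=0.30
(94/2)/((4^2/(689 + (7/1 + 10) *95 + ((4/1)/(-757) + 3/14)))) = 1147740329/169568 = 6768.61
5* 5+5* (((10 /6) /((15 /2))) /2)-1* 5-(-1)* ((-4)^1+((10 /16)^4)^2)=2503320809 /150994944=16.58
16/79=0.20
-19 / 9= -2.11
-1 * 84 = -84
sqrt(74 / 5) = sqrt(370) / 5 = 3.85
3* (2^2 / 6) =2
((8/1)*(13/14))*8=416/7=59.43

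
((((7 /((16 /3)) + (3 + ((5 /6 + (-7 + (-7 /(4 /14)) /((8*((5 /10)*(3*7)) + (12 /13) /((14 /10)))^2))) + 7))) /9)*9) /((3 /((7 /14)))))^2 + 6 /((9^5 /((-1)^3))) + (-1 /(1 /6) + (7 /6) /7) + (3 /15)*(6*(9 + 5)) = 29677375661321301701 /2536282311704248320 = 11.70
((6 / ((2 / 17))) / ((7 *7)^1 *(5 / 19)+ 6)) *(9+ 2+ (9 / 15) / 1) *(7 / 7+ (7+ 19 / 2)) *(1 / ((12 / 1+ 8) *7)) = 28101 / 7180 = 3.91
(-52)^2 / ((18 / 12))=5408 / 3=1802.67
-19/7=-2.71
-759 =-759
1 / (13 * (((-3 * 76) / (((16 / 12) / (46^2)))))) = -1 / 4703868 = -0.00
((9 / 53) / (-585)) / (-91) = 1 / 313495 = 0.00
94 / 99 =0.95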